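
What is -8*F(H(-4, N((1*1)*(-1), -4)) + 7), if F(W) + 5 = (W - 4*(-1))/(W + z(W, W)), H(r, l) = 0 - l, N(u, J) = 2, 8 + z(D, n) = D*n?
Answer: 404/11 ≈ 36.727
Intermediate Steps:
z(D, n) = -8 + D*n
H(r, l) = -l
F(W) = -5 + (4 + W)/(-8 + W + W²) (F(W) = -5 + (W - 4*(-1))/(W + (-8 + W*W)) = -5 + (W + 4)/(W + (-8 + W²)) = -5 + (4 + W)/(-8 + W + W²))
-8*F(H(-4, N((1*1)*(-1), -4)) + 7) = -8*(44 - 5*(-1*2 + 7)² - 4*(-1*2 + 7))/(-8 + (-1*2 + 7) + (-1*2 + 7)²) = -8*(44 - 5*(-2 + 7)² - 4*(-2 + 7))/(-8 + (-2 + 7) + (-2 + 7)²) = -8*(44 - 5*5² - 4*5)/(-8 + 5 + 5²) = -8*(44 - 5*25 - 20)/(-8 + 5 + 25) = -8*(44 - 125 - 20)/22 = -4*(-101)/11 = -8*(-101/22) = 404/11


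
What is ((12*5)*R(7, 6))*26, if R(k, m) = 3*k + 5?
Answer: 40560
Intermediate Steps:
R(k, m) = 5 + 3*k
((12*5)*R(7, 6))*26 = ((12*5)*(5 + 3*7))*26 = (60*(5 + 21))*26 = (60*26)*26 = 1560*26 = 40560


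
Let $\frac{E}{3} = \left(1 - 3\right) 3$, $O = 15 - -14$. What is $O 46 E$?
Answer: $-24012$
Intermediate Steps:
$O = 29$ ($O = 15 + 14 = 29$)
$E = -18$ ($E = 3 \left(1 - 3\right) 3 = 3 \left(\left(-2\right) 3\right) = 3 \left(-6\right) = -18$)
$O 46 E = 29 \cdot 46 \left(-18\right) = 1334 \left(-18\right) = -24012$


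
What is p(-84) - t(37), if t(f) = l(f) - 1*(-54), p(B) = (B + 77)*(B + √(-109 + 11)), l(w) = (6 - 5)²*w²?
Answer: -835 - 49*I*√2 ≈ -835.0 - 69.297*I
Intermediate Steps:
l(w) = w² (l(w) = 1²*w² = 1*w² = w²)
p(B) = (77 + B)*(B + 7*I*√2) (p(B) = (77 + B)*(B + √(-98)) = (77 + B)*(B + 7*I*√2))
t(f) = 54 + f² (t(f) = f² - 1*(-54) = f² + 54 = 54 + f²)
p(-84) - t(37) = ((-84)² + 77*(-84) + 539*I*√2 + 7*I*(-84)*√2) - (54 + 37²) = (7056 - 6468 + 539*I*√2 - 588*I*√2) - (54 + 1369) = (588 - 49*I*√2) - 1*1423 = (588 - 49*I*√2) - 1423 = -835 - 49*I*√2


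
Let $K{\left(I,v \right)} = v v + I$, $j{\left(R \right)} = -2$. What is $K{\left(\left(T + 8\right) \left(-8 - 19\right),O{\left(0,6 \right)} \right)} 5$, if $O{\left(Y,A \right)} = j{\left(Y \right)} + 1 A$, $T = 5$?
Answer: $-1675$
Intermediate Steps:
$O{\left(Y,A \right)} = -2 + A$ ($O{\left(Y,A \right)} = -2 + 1 A = -2 + A$)
$K{\left(I,v \right)} = I + v^{2}$ ($K{\left(I,v \right)} = v^{2} + I = I + v^{2}$)
$K{\left(\left(T + 8\right) \left(-8 - 19\right),O{\left(0,6 \right)} \right)} 5 = \left(\left(5 + 8\right) \left(-8 - 19\right) + \left(-2 + 6\right)^{2}\right) 5 = \left(13 \left(-27\right) + 4^{2}\right) 5 = \left(-351 + 16\right) 5 = \left(-335\right) 5 = -1675$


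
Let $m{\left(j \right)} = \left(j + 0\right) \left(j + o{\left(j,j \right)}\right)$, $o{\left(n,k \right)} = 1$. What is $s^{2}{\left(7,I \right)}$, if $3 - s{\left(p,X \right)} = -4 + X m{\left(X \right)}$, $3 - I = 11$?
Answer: $207025$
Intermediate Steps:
$I = -8$ ($I = 3 - 11 = -8$)
$m{\left(j \right)} = j \left(1 + j\right)$ ($m{\left(j \right)} = \left(j + 0\right) \left(j + 1\right) = j \left(1 + j\right)$)
$s{\left(p,X \right)} = 7 - X^{2} \left(1 + X\right)$ ($s{\left(p,X \right)} = 3 - \left(-4 + X X \left(1 + X\right)\right) = 3 - \left(-4 + X^{2} \left(1 + X\right)\right) = 7 - X^{2} \left(1 + X\right)$)
$s^{2}{\left(7,I \right)} = \left(7 - \left(-8\right)^{2} - \left(-8\right)^{3}\right)^{2} = \left(7 - 64 - -512\right)^{2} = \left(7 - 64 + 512\right)^{2} = 455^{2} = 207025$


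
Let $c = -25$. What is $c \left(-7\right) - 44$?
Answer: $131$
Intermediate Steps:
$c \left(-7\right) - 44 = \left(-25\right) \left(-7\right) - 44 = 175 - 44 = 131$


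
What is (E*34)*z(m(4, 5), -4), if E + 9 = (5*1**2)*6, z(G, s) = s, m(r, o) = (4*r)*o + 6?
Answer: -2856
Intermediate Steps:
m(r, o) = 6 + 4*o*r (m(r, o) = 4*o*r + 6 = 6 + 4*o*r)
E = 21 (E = -9 + (5*1**2)*6 = -9 + (5*1)*6 = -9 + 5*6 = -9 + 30 = 21)
(E*34)*z(m(4, 5), -4) = (21*34)*(-4) = 714*(-4) = -2856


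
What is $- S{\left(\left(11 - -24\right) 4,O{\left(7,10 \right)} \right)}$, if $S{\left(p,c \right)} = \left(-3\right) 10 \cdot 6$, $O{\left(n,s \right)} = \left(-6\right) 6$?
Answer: $180$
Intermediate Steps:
$O{\left(n,s \right)} = -36$
$S{\left(p,c \right)} = -180$ ($S{\left(p,c \right)} = \left(-30\right) 6 = -180$)
$- S{\left(\left(11 - -24\right) 4,O{\left(7,10 \right)} \right)} = \left(-1\right) \left(-180\right) = 180$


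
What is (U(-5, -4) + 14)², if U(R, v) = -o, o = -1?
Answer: 225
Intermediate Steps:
U(R, v) = 1 (U(R, v) = -1*(-1) = 1)
(U(-5, -4) + 14)² = (1 + 14)² = 15² = 225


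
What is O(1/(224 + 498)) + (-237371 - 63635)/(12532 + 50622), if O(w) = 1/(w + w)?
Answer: 11248794/31577 ≈ 356.23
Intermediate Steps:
O(w) = 1/(2*w)
O(1/(224 + 498)) + (-237371 - 63635)/(12532 + 50622) = 1/(2*(1/(224 + 498))) + (-237371 - 63635)/(12532 + 50622) = 1/(2*(1/722)) - 301006/63154 = 1/(2*(1/722)) - 301006*1/63154 = (½)*722 - 150503/31577 = 361 - 150503/31577 = 11248794/31577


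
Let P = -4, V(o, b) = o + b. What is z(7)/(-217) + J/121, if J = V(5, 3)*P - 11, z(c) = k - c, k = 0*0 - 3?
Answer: -8121/26257 ≈ -0.30929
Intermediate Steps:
V(o, b) = b + o
k = -3 (k = 0 - 3 = -3)
z(c) = -3 - c
J = -43 (J = (3 + 5)*(-4) - 11 = 8*(-4) - 11 = -32 - 11 = -43)
z(7)/(-217) + J/121 = (-3 - 1*7)/(-217) - 43/121 = (-3 - 7)*(-1/217) - 43*1/121 = -10*(-1/217) - 43/121 = 10/217 - 43/121 = -8121/26257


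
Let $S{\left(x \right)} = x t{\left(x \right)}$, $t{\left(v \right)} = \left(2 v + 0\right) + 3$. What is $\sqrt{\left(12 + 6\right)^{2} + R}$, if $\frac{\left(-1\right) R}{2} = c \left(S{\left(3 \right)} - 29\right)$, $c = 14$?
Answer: $2 \sqrt{95} \approx 19.494$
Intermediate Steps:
$t{\left(v \right)} = 3 + 2 v$ ($t{\left(v \right)} = 2 v + 3 = 3 + 2 v$)
$S{\left(x \right)} = x \left(3 + 2 x\right)$
$R = 56$ ($R = - 2 \cdot 14 \left(3 \left(3 + 2 \cdot 3\right) - 29\right) = - 2 \cdot 14 \left(3 \left(3 + 6\right) - 29\right) = - 2 \cdot 14 \left(3 \cdot 9 - 29\right) = - 2 \cdot 14 \left(27 - 29\right) = - 2 \cdot 14 \left(-2\right) = \left(-2\right) \left(-28\right) = 56$)
$\sqrt{\left(12 + 6\right)^{2} + R} = \sqrt{\left(12 + 6\right)^{2} + 56} = \sqrt{18^{2} + 56} = \sqrt{324 + 56} = \sqrt{380} = 2 \sqrt{95}$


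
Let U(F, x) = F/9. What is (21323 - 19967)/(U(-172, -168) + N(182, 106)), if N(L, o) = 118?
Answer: 6102/445 ≈ 13.712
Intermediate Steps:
U(F, x) = F/9 (U(F, x) = F*(⅑) = F/9)
(21323 - 19967)/(U(-172, -168) + N(182, 106)) = (21323 - 19967)/((⅑)*(-172) + 118) = 1356/(-172/9 + 118) = 1356/(890/9) = 1356*(9/890) = 6102/445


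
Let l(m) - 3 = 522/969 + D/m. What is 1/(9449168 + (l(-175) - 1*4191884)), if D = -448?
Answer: 8075/42452617547 ≈ 1.9021e-7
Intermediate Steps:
l(m) = 1143/323 - 448/m (l(m) = 3 + (522/969 - 448/m) = 3 + (522*(1/969) - 448/m) = 3 + (174/323 - 448/m) = 1143/323 - 448/m)
1/(9449168 + (l(-175) - 1*4191884)) = 1/(9449168 + ((1143/323 - 448/(-175)) - 1*4191884)) = 1/(9449168 + ((1143/323 - 448*(-1/175)) - 4191884)) = 1/(9449168 + ((1143/323 + 64/25) - 4191884)) = 1/(9449168 + (49247/8075 - 4191884)) = 1/(9449168 - 33849414053/8075) = 1/(42452617547/8075) = 8075/42452617547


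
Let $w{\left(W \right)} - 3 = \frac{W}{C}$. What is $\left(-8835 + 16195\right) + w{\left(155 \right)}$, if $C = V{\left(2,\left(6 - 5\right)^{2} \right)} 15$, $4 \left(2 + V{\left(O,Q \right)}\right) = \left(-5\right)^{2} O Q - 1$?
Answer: $\frac{905773}{123} \approx 7364.0$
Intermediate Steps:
$V{\left(O,Q \right)} = - \frac{9}{4} + \frac{25 O Q}{4}$ ($V{\left(O,Q \right)} = -2 + \frac{\left(-5\right)^{2} O Q - 1}{4} = -2 + \frac{25 O Q - 1}{4} = -2 + \frac{-1 + 25 O Q}{4} = -2 + \left(- \frac{1}{4} + \frac{25 O Q}{4}\right) = - \frac{9}{4} + \frac{25 O Q}{4}$)
$C = \frac{615}{4}$ ($C = \left(- \frac{9}{4} + \frac{25}{4} \cdot 2 \left(6 - 5\right)^{2}\right) 15 = \left(- \frac{9}{4} + \frac{25}{4} \cdot 2 \cdot 1^{2}\right) 15 = \left(- \frac{9}{4} + \frac{25}{4} \cdot 2 \cdot 1\right) 15 = \left(- \frac{9}{4} + \frac{25}{2}\right) 15 = \frac{41}{4} \cdot 15 = \frac{615}{4} \approx 153.75$)
$w{\left(W \right)} = 3 + \frac{4 W}{615}$ ($w{\left(W \right)} = 3 + \frac{W}{\frac{615}{4}} = 3 + W \frac{4}{615} = 3 + \frac{4 W}{615}$)
$\left(-8835 + 16195\right) + w{\left(155 \right)} = \left(-8835 + 16195\right) + \left(3 + \frac{4}{615} \cdot 155\right) = 7360 + \left(3 + \frac{124}{123}\right) = 7360 + \frac{493}{123} = \frac{905773}{123}$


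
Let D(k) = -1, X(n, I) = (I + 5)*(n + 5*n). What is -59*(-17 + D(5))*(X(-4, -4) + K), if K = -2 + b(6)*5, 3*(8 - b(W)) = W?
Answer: 4248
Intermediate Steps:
b(W) = 8 - W/3
K = 28 (K = -2 + (8 - ⅓*6)*5 = -2 + (8 - 2)*5 = -2 + 6*5 = -2 + 30 = 28)
X(n, I) = 6*n*(5 + I) (X(n, I) = (5 + I)*(6*n) = 6*n*(5 + I))
-59*(-17 + D(5))*(X(-4, -4) + K) = -59*(-17 - 1)*(6*(-4)*(5 - 4) + 28) = -(-1062)*(6*(-4)*1 + 28) = -(-1062)*(-24 + 28) = -(-1062)*4 = -59*(-72) = 4248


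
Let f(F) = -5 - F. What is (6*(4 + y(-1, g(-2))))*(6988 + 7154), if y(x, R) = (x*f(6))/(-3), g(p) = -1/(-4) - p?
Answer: 28284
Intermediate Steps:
g(p) = ¼ - p (g(p) = -1*(-¼) - p = ¼ - p)
y(x, R) = 11*x/3 (y(x, R) = (x*(-5 - 1*6))/(-3) = (x*(-5 - 6))*(-⅓) = (x*(-11))*(-⅓) = -11*x*(-⅓) = 11*x/3)
(6*(4 + y(-1, g(-2))))*(6988 + 7154) = (6*(4 + (11/3)*(-1)))*(6988 + 7154) = (6*(4 - 11/3))*14142 = (6*(⅓))*14142 = 2*14142 = 28284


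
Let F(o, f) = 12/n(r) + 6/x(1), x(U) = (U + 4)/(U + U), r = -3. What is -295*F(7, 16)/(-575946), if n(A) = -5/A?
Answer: 472/95991 ≈ 0.0049171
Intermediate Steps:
x(U) = (4 + U)/(2*U) (x(U) = (4 + U)/((2*U)) = (4 + U)*(1/(2*U)) = (4 + U)/(2*U))
F(o, f) = 48/5 (F(o, f) = 12/((-5/(-3))) + 6/(((1/2)*(4 + 1)/1)) = 12/((-5*(-1/3))) + 6/(((1/2)*1*5)) = 12/(5/3) + 6/(5/2) = 12*(3/5) + 6*(2/5) = 36/5 + 12/5 = 48/5)
-295*F(7, 16)/(-575946) = -295*48/5/(-575946) = -2832*(-1/575946) = 472/95991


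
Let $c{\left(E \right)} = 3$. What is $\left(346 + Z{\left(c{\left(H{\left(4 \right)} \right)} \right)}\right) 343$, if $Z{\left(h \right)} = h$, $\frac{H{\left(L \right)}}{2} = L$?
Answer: $119707$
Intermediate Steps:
$H{\left(L \right)} = 2 L$
$\left(346 + Z{\left(c{\left(H{\left(4 \right)} \right)} \right)}\right) 343 = \left(346 + 3\right) 343 = 349 \cdot 343 = 119707$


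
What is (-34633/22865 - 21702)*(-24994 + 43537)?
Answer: -9201979752609/22865 ≈ -4.0245e+8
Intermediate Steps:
(-34633/22865 - 21702)*(-24994 + 43537) = (-34633*1/22865 - 21702)*18543 = (-34633/22865 - 21702)*18543 = -496250863/22865*18543 = -9201979752609/22865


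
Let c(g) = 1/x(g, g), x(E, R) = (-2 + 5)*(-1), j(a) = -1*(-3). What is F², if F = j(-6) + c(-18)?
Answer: 64/9 ≈ 7.1111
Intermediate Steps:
j(a) = 3
x(E, R) = -3 (x(E, R) = 3*(-1) = -3)
c(g) = -⅓ (c(g) = 1/(-3) = -⅓)
F = 8/3 (F = 3 - ⅓ = 8/3 ≈ 2.6667)
F² = (8/3)² = 64/9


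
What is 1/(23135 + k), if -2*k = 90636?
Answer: -1/22183 ≈ -4.5080e-5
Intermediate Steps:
k = -45318 (k = -½*90636 = -45318)
1/(23135 + k) = 1/(23135 - 45318) = 1/(-22183) = -1/22183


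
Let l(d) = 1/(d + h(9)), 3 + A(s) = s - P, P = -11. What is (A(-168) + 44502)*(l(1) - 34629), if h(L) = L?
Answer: -7677573419/5 ≈ -1.5355e+9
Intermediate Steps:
A(s) = 8 + s (A(s) = -3 + (s - 1*(-11)) = -3 + (s + 11) = -3 + (11 + s) = 8 + s)
l(d) = 1/(9 + d) (l(d) = 1/(d + 9) = 1/(9 + d))
(A(-168) + 44502)*(l(1) - 34629) = ((8 - 168) + 44502)*(1/(9 + 1) - 34629) = (-160 + 44502)*(1/10 - 34629) = 44342*(1/10 - 34629) = 44342*(-346289/10) = -7677573419/5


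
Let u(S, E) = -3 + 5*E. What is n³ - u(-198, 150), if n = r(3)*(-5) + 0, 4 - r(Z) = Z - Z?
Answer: -8747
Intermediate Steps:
r(Z) = 4 (r(Z) = 4 - (Z - Z) = 4 - 1*0 = 4 + 0 = 4)
n = -20 (n = 4*(-5) + 0 = -20 + 0 = -20)
n³ - u(-198, 150) = (-20)³ - (-3 + 5*150) = -8000 - (-3 + 750) = -8000 - 1*747 = -8000 - 747 = -8747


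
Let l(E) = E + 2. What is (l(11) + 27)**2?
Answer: 1600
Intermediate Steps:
l(E) = 2 + E
(l(11) + 27)**2 = ((2 + 11) + 27)**2 = (13 + 27)**2 = 40**2 = 1600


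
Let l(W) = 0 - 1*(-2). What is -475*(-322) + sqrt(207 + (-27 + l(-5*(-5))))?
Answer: 152950 + sqrt(182) ≈ 1.5296e+5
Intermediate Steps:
l(W) = 2 (l(W) = 0 + 2 = 2)
-475*(-322) + sqrt(207 + (-27 + l(-5*(-5)))) = -475*(-322) + sqrt(207 + (-27 + 2)) = 152950 + sqrt(207 - 25) = 152950 + sqrt(182)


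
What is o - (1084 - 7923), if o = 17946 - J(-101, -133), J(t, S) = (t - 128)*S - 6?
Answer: -5666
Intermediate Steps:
J(t, S) = -6 + S*(-128 + t) (J(t, S) = (-128 + t)*S - 6 = S*(-128 + t) - 6 = -6 + S*(-128 + t))
o = -12505 (o = 17946 - (-6 - 128*(-133) - 133*(-101)) = 17946 - (-6 + 17024 + 13433) = 17946 - 1*30451 = 17946 - 30451 = -12505)
o - (1084 - 7923) = -12505 - (1084 - 7923) = -12505 - 1*(-6839) = -12505 + 6839 = -5666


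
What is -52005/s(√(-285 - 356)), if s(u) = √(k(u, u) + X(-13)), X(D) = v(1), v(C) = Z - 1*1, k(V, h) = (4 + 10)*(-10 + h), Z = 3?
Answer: -52005*√2/(2*√(-69 + 7*I*√641)) ≈ -1505.1 + 2201.1*I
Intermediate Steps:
k(V, h) = -140 + 14*h (k(V, h) = 14*(-10 + h) = -140 + 14*h)
v(C) = 2 (v(C) = 3 - 1*1 = 3 - 1 = 2)
X(D) = 2
s(u) = √(-138 + 14*u) (s(u) = √((-140 + 14*u) + 2) = √(-138 + 14*u))
-52005/s(√(-285 - 356)) = -52005/√(-138 + 14*√(-285 - 356)) = -52005/√(-138 + 14*√(-641)) = -52005/√(-138 + 14*(I*√641)) = -52005/√(-138 + 14*I*√641)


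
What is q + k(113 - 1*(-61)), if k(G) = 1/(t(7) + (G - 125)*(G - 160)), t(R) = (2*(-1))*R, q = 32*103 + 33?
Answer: 2237089/672 ≈ 3329.0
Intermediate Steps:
q = 3329 (q = 3296 + 33 = 3329)
t(R) = -2*R
k(G) = 1/(-14 + (-160 + G)*(-125 + G)) (k(G) = 1/(-2*7 + (G - 125)*(G - 160)) = 1/(-14 + (-125 + G)*(-160 + G)) = 1/(-14 + (-160 + G)*(-125 + G)))
q + k(113 - 1*(-61)) = 3329 + 1/(19986 + (113 - 1*(-61))**2 - 285*(113 - 1*(-61))) = 3329 + 1/(19986 + (113 + 61)**2 - 285*(113 + 61)) = 3329 + 1/(19986 + 174**2 - 285*174) = 3329 + 1/(19986 + 30276 - 49590) = 3329 + 1/672 = 2237089/672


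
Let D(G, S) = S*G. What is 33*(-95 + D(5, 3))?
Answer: -2640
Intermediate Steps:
D(G, S) = G*S
33*(-95 + D(5, 3)) = 33*(-95 + 5*3) = 33*(-95 + 15) = 33*(-80) = -2640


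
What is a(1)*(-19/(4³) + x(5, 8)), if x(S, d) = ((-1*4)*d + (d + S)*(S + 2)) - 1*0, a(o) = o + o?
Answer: 3757/32 ≈ 117.41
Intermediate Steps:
a(o) = 2*o
x(S, d) = -4*d + (2 + S)*(S + d) (x(S, d) = (-4*d + (S + d)*(2 + S)) + 0 = (-4*d + (2 + S)*(S + d)) + 0 = -4*d + (2 + S)*(S + d))
a(1)*(-19/(4³) + x(5, 8)) = (2*1)*(-19/(4³) + (5² - 2*8 + 2*5 + 5*8)) = 2*(-19/64 + (25 - 16 + 10 + 40)) = 2*(-19*1/64 + 59) = 2*(-19/64 + 59) = 2*(3757/64) = 3757/32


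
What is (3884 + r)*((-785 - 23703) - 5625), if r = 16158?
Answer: -603524746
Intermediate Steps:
(3884 + r)*((-785 - 23703) - 5625) = (3884 + 16158)*((-785 - 23703) - 5625) = 20042*(-24488 - 5625) = 20042*(-30113) = -603524746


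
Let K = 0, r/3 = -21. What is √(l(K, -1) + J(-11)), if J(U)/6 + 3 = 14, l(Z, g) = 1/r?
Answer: √29099/21 ≈ 8.1231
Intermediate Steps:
r = -63 (r = 3*(-21) = -63)
l(Z, g) = -1/63 (l(Z, g) = 1/(-63) = -1/63)
J(U) = 66 (J(U) = -18 + 6*14 = -18 + 84 = 66)
√(l(K, -1) + J(-11)) = √(-1/63 + 66) = √(4157/63) = √29099/21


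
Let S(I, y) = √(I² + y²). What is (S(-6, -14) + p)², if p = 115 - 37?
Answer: 6316 + 312*√58 ≈ 8692.1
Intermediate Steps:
p = 78
(S(-6, -14) + p)² = (√((-6)² + (-14)²) + 78)² = (√(36 + 196) + 78)² = (√232 + 78)² = (2*√58 + 78)² = (78 + 2*√58)²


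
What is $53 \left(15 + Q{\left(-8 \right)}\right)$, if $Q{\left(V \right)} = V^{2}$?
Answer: $4187$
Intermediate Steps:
$53 \left(15 + Q{\left(-8 \right)}\right) = 53 \left(15 + \left(-8\right)^{2}\right) = 53 \left(15 + 64\right) = 53 \cdot 79 = 4187$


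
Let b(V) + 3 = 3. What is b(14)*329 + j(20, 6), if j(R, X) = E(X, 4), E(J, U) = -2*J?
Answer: -12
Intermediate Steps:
j(R, X) = -2*X
b(V) = 0 (b(V) = -3 + 3 = 0)
b(14)*329 + j(20, 6) = 0*329 - 2*6 = 0 - 12 = -12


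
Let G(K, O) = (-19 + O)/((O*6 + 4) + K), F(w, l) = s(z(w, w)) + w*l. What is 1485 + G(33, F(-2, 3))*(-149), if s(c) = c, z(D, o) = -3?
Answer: 21073/17 ≈ 1239.6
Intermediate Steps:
F(w, l) = -3 + l*w (F(w, l) = -3 + w*l = -3 + l*w)
G(K, O) = (-19 + O)/(4 + K + 6*O) (G(K, O) = (-19 + O)/((6*O + 4) + K) = (-19 + O)/((4 + 6*O) + K) = (-19 + O)/(4 + K + 6*O))
1485 + G(33, F(-2, 3))*(-149) = 1485 + ((-19 + (-3 + 3*(-2)))/(4 + 33 + 6*(-3 + 3*(-2))))*(-149) = 1485 + ((-19 + (-3 - 6))/(4 + 33 + 6*(-3 - 6)))*(-149) = 1485 + ((-19 - 9)/(4 + 33 + 6*(-9)))*(-149) = 1485 + (-28/(4 + 33 - 54))*(-149) = 1485 + (-28/(-17))*(-149) = 1485 - 1/17*(-28)*(-149) = 1485 + (28/17)*(-149) = 1485 - 4172/17 = 21073/17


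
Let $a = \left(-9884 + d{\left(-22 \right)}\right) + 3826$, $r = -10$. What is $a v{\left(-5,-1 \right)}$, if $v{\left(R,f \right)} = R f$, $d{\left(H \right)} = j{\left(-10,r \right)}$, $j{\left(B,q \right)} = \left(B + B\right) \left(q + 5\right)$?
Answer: $-29790$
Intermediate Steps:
$j{\left(B,q \right)} = 2 B \left(5 + q\right)$
$d{\left(H \right)} = 100$ ($d{\left(H \right)} = 2 \left(-10\right) \left(5 - 10\right) = 2 \left(-10\right) \left(-5\right) = 100$)
$a = -5958$ ($a = \left(-9884 + 100\right) + 3826 = -9784 + 3826 = -5958$)
$a v{\left(-5,-1 \right)} = - 5958 \left(\left(-5\right) \left(-1\right)\right) = \left(-5958\right) 5 = -29790$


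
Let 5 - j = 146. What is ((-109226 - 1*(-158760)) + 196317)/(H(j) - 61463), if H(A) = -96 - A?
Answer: -245851/61418 ≈ -4.0029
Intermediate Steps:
j = -141 (j = 5 - 1*146 = 5 - 146 = -141)
((-109226 - 1*(-158760)) + 196317)/(H(j) - 61463) = ((-109226 - 1*(-158760)) + 196317)/((-96 - 1*(-141)) - 61463) = ((-109226 + 158760) + 196317)/((-96 + 141) - 61463) = (49534 + 196317)/(45 - 61463) = 245851/(-61418) = 245851*(-1/61418) = -245851/61418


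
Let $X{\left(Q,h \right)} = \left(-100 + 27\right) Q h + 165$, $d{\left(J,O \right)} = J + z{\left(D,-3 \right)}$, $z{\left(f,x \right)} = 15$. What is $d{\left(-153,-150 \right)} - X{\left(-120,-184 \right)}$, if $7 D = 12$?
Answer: $1611537$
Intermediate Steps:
$D = \frac{12}{7}$ ($D = \frac{1}{7} \cdot 12 = \frac{12}{7} \approx 1.7143$)
$d{\left(J,O \right)} = 15 + J$ ($d{\left(J,O \right)} = J + 15 = 15 + J$)
$X{\left(Q,h \right)} = 165 - 73 Q h$ ($X{\left(Q,h \right)} = - 73 Q h + 165 = 165 - 73 Q h$)
$d{\left(-153,-150 \right)} - X{\left(-120,-184 \right)} = \left(15 - 153\right) - \left(165 - \left(-8760\right) \left(-184\right)\right) = -138 - \left(165 - 1611840\right) = -138 - -1611675 = -138 + 1611675 = 1611537$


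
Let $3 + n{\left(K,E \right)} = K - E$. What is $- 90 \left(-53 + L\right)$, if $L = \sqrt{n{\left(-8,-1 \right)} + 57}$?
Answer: $4770 - 90 \sqrt{47} \approx 4153.0$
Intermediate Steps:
$n{\left(K,E \right)} = -3 + K - E$ ($n{\left(K,E \right)} = -3 - \left(E - K\right) = -3 + K - E$)
$L = \sqrt{47}$ ($L = \sqrt{\left(-3 - 8 - -1\right) + 57} = \sqrt{\left(-3 - 8 + 1\right) + 57} = \sqrt{-10 + 57} = \sqrt{47} \approx 6.8557$)
$- 90 \left(-53 + L\right) = - 90 \left(-53 + \sqrt{47}\right) = 4770 - 90 \sqrt{47}$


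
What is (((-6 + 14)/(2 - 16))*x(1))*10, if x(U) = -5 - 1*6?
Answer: 440/7 ≈ 62.857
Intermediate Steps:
x(U) = -11 (x(U) = -5 - 6 = -11)
(((-6 + 14)/(2 - 16))*x(1))*10 = (((-6 + 14)/(2 - 16))*(-11))*10 = ((8/(-14))*(-11))*10 = ((8*(-1/14))*(-11))*10 = -4/7*(-11)*10 = (44/7)*10 = 440/7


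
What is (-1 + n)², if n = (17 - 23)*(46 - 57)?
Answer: 4225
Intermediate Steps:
n = 66 (n = -6*(-11) = 66)
(-1 + n)² = (-1 + 66)² = 65² = 4225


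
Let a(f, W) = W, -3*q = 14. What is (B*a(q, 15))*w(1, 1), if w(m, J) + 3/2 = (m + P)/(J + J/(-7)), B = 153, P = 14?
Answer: 36720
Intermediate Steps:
q = -14/3 (q = -⅓*14 = -14/3 ≈ -4.6667)
w(m, J) = -3/2 + 7*(14 + m)/(6*J) (w(m, J) = -3/2 + (m + 14)/(J + J/(-7)) = -3/2 + (14 + m)/(J + J*(-⅐)) = -3/2 + (14 + m)/(J - J/7) = -3/2 + (14 + m)/((6*J/7)) = -3/2 + (14 + m)*(7/(6*J)) = -3/2 + 7*(14 + m)/(6*J))
(B*a(q, 15))*w(1, 1) = (153*15)*((⅙)*(98 - 9*1 + 7*1)/1) = 2295*((⅙)*1*(98 - 9 + 7)) = 2295*((⅙)*1*96) = 2295*16 = 36720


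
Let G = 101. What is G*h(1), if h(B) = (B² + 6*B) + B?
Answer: 808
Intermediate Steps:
h(B) = B² + 7*B
G*h(1) = 101*(1*(7 + 1)) = 101*(1*8) = 101*8 = 808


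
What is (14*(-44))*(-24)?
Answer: 14784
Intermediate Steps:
(14*(-44))*(-24) = -616*(-24) = 14784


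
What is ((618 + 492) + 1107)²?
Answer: 4915089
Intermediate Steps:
((618 + 492) + 1107)² = (1110 + 1107)² = 2217² = 4915089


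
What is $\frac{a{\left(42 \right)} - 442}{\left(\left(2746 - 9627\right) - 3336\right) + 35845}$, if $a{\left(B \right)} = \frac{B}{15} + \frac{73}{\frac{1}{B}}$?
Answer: $\frac{6567}{64070} \approx 0.1025$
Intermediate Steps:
$a{\left(B \right)} = \frac{1096 B}{15}$ ($a{\left(B \right)} = B \frac{1}{15} + 73 B = \frac{B}{15} + 73 B = \frac{1096 B}{15}$)
$\frac{a{\left(42 \right)} - 442}{\left(\left(2746 - 9627\right) - 3336\right) + 35845} = \frac{\frac{1096}{15} \cdot 42 - 442}{\left(\left(2746 - 9627\right) - 3336\right) + 35845} = \frac{\frac{15344}{5} - 442}{\left(-6881 - 3336\right) + 35845} = \frac{13134}{5 \left(-10217 + 35845\right)} = \frac{13134}{5 \cdot 25628} = \frac{13134}{5} \cdot \frac{1}{25628} = \frac{6567}{64070}$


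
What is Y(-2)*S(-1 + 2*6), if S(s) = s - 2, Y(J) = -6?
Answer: -54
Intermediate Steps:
S(s) = -2 + s
Y(-2)*S(-1 + 2*6) = -6*(-2 + (-1 + 2*6)) = -6*(-2 + (-1 + 12)) = -6*(-2 + 11) = -6*9 = -54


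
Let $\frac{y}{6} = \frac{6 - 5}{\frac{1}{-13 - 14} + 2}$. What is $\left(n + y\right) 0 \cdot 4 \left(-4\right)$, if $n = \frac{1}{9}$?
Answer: $0$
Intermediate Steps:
$n = \frac{1}{9} \approx 0.11111$
$y = \frac{162}{53}$ ($y = 6 \frac{6 - 5}{\frac{1}{-13 - 14} + 2} = 6 \cdot 1 \frac{1}{\frac{1}{-27} + 2} = 6 \cdot 1 \frac{1}{- \frac{1}{27} + 2} = 6 \cdot 1 \frac{1}{\frac{53}{27}} = 6 \cdot 1 \cdot \frac{27}{53} = 6 \cdot \frac{27}{53} = \frac{162}{53} \approx 3.0566$)
$\left(n + y\right) 0 \cdot 4 \left(-4\right) = \left(\frac{1}{9} + \frac{162}{53}\right) 0 \cdot 4 \left(-4\right) = \frac{1511}{477} \cdot 0 \left(-16\right) = 0 \left(-16\right) = 0$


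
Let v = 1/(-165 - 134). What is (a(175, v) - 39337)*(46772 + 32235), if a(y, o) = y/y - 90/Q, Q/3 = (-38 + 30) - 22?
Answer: -3107740345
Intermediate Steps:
Q = -90 (Q = 3*((-38 + 30) - 22) = 3*(-8 - 22) = 3*(-30) = -90)
v = -1/299 (v = 1/(-299) = -1/299 ≈ -0.0033445)
a(y, o) = 2 (a(y, o) = y/y - 90/(-90) = 1 - 90*(-1/90) = 1 + 1 = 2)
(a(175, v) - 39337)*(46772 + 32235) = (2 - 39337)*(46772 + 32235) = -39335*79007 = -3107740345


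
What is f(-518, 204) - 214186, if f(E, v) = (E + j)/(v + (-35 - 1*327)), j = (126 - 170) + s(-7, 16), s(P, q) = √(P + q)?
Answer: -33840829/158 ≈ -2.1418e+5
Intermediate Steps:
j = -41 (j = (126 - 170) + √(-7 + 16) = -44 + √9 = -44 + 3 = -41)
f(E, v) = (-41 + E)/(-362 + v) (f(E, v) = (E - 41)/(v + (-35 - 1*327)) = (-41 + E)/(v + (-35 - 327)) = (-41 + E)/(v - 362) = (-41 + E)/(-362 + v))
f(-518, 204) - 214186 = (-41 - 518)/(-362 + 204) - 214186 = -559/(-158) - 214186 = -1/158*(-559) - 214186 = 559/158 - 214186 = -33840829/158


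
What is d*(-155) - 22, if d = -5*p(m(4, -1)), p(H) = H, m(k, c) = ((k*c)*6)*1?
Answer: -18622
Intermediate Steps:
m(k, c) = 6*c*k (m(k, c) = ((c*k)*6)*1 = (6*c*k)*1 = 6*c*k)
d = 120 (d = -30*(-1)*4 = -5*(-24) = 120)
d*(-155) - 22 = 120*(-155) - 22 = -18600 - 22 = -18622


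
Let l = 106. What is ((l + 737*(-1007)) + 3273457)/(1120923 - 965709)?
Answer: 1265702/77607 ≈ 16.309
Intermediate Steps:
((l + 737*(-1007)) + 3273457)/(1120923 - 965709) = ((106 + 737*(-1007)) + 3273457)/(1120923 - 965709) = ((106 - 742159) + 3273457)/155214 = (-742053 + 3273457)*(1/155214) = 2531404*(1/155214) = 1265702/77607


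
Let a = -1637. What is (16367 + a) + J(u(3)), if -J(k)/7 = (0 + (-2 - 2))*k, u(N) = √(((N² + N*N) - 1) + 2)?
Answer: 14730 + 28*√19 ≈ 14852.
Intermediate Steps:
u(N) = √(1 + 2*N²) (u(N) = √(((N² + N²) - 1) + 2) = √((2*N² - 1) + 2) = √((-1 + 2*N²) + 2) = √(1 + 2*N²))
J(k) = 28*k (J(k) = -7*(0 + (-2 - 2))*k = -7*(0 - 4)*k = -(-28)*k = 28*k)
(16367 + a) + J(u(3)) = (16367 - 1637) + 28*√(1 + 2*3²) = 14730 + 28*√(1 + 2*9) = 14730 + 28*√(1 + 18) = 14730 + 28*√19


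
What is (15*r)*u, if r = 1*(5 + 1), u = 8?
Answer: 720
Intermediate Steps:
r = 6 (r = 1*6 = 6)
(15*r)*u = (15*6)*8 = 90*8 = 720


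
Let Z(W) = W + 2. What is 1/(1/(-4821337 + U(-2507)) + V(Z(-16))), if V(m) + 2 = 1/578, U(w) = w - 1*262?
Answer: -697083317/1392960752 ≈ -0.50043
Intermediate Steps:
U(w) = -262 + w (U(w) = w - 262 = -262 + w)
Z(W) = 2 + W
V(m) = -1155/578 (V(m) = -2 + 1/578 = -1155/578)
1/(1/(-4821337 + U(-2507)) + V(Z(-16))) = 1/(1/(-4821337 + (-262 - 2507)) - 1155/578) = 1/(1/(-4821337 - 2769) - 1155/578) = 1/(1/(-4824106) - 1155/578) = 1/(-1/4824106 - 1155/578) = 1/(-1392960752/697083317) = -697083317/1392960752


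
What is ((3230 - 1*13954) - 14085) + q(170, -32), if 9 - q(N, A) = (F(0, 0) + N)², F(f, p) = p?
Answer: -53700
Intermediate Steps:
q(N, A) = 9 - N² (q(N, A) = 9 - (0 + N)² = 9 - N²)
((3230 - 1*13954) - 14085) + q(170, -32) = ((3230 - 1*13954) - 14085) + (9 - 1*170²) = ((3230 - 13954) - 14085) + (9 - 1*28900) = (-10724 - 14085) + (9 - 28900) = -24809 - 28891 = -53700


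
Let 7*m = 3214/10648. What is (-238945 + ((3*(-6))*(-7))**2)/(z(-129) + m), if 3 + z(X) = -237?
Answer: 8313335492/8942713 ≈ 929.62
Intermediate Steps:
m = 1607/37268 (m = (3214/10648)/7 = (3214*(1/10648))/7 = (1/7)*(1607/5324) = 1607/37268 ≈ 0.043120)
z(X) = -240 (z(X) = -3 - 237 = -240)
(-238945 + ((3*(-6))*(-7))**2)/(z(-129) + m) = (-238945 + ((3*(-6))*(-7))**2)/(-240 + 1607/37268) = (-238945 + (-18*(-7))**2)/(-8942713/37268) = (-238945 + 126**2)*(-37268/8942713) = (-238945 + 15876)*(-37268/8942713) = -223069*(-37268/8942713) = 8313335492/8942713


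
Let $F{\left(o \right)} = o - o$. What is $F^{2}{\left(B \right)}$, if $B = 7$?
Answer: $0$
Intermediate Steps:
$F{\left(o \right)} = 0$
$F^{2}{\left(B \right)} = 0^{2} = 0$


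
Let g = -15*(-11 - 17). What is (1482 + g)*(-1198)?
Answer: -2278596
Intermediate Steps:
g = 420 (g = -15*(-28) = 420)
(1482 + g)*(-1198) = (1482 + 420)*(-1198) = 1902*(-1198) = -2278596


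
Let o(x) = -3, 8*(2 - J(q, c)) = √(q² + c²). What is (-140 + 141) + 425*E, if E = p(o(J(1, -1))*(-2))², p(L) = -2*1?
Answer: 1701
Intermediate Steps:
J(q, c) = 2 - √(c² + q²)/8 (J(q, c) = 2 - √(q² + c²)/8 = 2 - √(c² + q²)/8)
p(L) = -2
E = 4 (E = (-2)² = 4)
(-140 + 141) + 425*E = (-140 + 141) + 425*4 = 1 + 1700 = 1701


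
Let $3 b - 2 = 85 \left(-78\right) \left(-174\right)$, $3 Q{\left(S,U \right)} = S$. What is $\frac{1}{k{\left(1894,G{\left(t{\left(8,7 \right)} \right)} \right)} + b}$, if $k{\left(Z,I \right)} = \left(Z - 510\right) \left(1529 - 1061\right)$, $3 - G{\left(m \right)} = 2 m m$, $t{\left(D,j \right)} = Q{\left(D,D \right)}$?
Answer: $\frac{3}{3096758} \approx 9.6876 \cdot 10^{-7}$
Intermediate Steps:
$Q{\left(S,U \right)} = \frac{S}{3}$
$t{\left(D,j \right)} = \frac{D}{3}$
$G{\left(m \right)} = 3 - 2 m^{2}$ ($G{\left(m \right)} = 3 - 2 m m = 3 - 2 m^{2}$)
$k{\left(Z,I \right)} = -238680 + 468 Z$ ($k{\left(Z,I \right)} = \left(-510 + Z\right) 468 = -238680 + 468 Z$)
$b = \frac{1153622}{3}$ ($b = \frac{2}{3} + \frac{85 \left(-78\right) \left(-174\right)}{3} = \frac{2}{3} + \frac{\left(-6630\right) \left(-174\right)}{3} = \frac{2}{3} + \frac{1}{3} \cdot 1153620 = \frac{2}{3} + 384540 = \frac{1153622}{3} \approx 3.8454 \cdot 10^{5}$)
$\frac{1}{k{\left(1894,G{\left(t{\left(8,7 \right)} \right)} \right)} + b} = \frac{1}{\left(-238680 + 468 \cdot 1894\right) + \frac{1153622}{3}} = \frac{1}{\left(-238680 + 886392\right) + \frac{1153622}{3}} = \frac{1}{647712 + \frac{1153622}{3}} = \frac{1}{\frac{3096758}{3}} = \frac{3}{3096758}$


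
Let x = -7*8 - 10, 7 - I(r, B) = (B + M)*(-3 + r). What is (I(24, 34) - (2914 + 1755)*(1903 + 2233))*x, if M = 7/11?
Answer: 1274572488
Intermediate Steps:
M = 7/11 (M = 7*(1/11) = 7/11 ≈ 0.63636)
I(r, B) = 7 - (-3 + r)*(7/11 + B) (I(r, B) = 7 - (B + 7/11)*(-3 + r) = 7 - (7/11 + B)*(-3 + r) = 7 - (-3 + r)*(7/11 + B))
x = -66 (x = -56 - 10 = -66)
(I(24, 34) - (2914 + 1755)*(1903 + 2233))*x = ((98/11 + 3*34 - 7/11*24 - 1*34*24) - (2914 + 1755)*(1903 + 2233))*(-66) = ((98/11 + 102 - 168/11 - 816) - 4669*4136)*(-66) = (-7924/11 - 1*19310984)*(-66) = (-7924/11 - 19310984)*(-66) = -212428748/11*(-66) = 1274572488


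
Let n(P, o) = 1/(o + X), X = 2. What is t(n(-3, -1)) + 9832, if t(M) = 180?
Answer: 10012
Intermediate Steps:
n(P, o) = 1/(2 + o) (n(P, o) = 1/(o + 2) = 1/(2 + o))
t(n(-3, -1)) + 9832 = 180 + 9832 = 10012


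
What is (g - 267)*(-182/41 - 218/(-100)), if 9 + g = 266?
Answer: 4631/205 ≈ 22.590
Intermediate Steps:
g = 257 (g = -9 + 266 = 257)
(g - 267)*(-182/41 - 218/(-100)) = (257 - 267)*(-182/41 - 218/(-100)) = -10*(-182*1/41 - 218*(-1/100)) = -10*(-182/41 + 109/50) = -10*(-4631/2050) = 4631/205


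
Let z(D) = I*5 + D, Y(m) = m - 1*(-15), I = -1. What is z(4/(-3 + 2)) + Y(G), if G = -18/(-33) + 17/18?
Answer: 1483/198 ≈ 7.4899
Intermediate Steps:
G = 295/198 (G = -18*(-1/33) + 17*(1/18) = 6/11 + 17/18 = 295/198 ≈ 1.4899)
Y(m) = 15 + m (Y(m) = m + 15 = 15 + m)
z(D) = -5 + D (z(D) = -1*5 + D = -5 + D)
z(4/(-3 + 2)) + Y(G) = (-5 + 4/(-3 + 2)) + (15 + 295/198) = (-5 + 4/(-1)) + 3265/198 = (-5 - 1*4) + 3265/198 = (-5 - 4) + 3265/198 = -9 + 3265/198 = 1483/198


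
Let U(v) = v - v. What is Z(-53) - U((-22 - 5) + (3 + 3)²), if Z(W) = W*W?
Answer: 2809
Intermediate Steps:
Z(W) = W²
U(v) = 0
Z(-53) - U((-22 - 5) + (3 + 3)²) = (-53)² - 1*0 = 2809 + 0 = 2809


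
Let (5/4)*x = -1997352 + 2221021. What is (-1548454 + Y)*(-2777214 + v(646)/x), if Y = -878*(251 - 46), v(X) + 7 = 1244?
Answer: 1073669099643347169/223669 ≈ 4.8003e+12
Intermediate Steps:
x = 894676/5 (x = 4*(-1997352 + 2221021)/5 = (4/5)*223669 = 894676/5 ≈ 1.7894e+5)
v(X) = 1237 (v(X) = -7 + 1244 = 1237)
Y = -179990 (Y = -878*205 = -179990)
(-1548454 + Y)*(-2777214 + v(646)/x) = (-1548454 - 179990)*(-2777214 + 1237/(894676/5)) = -1728444*(-2777214 + 1237*(5/894676)) = -1728444*(-2777214 + 6185/894676) = -1728444*(-2484706706479/894676) = 1073669099643347169/223669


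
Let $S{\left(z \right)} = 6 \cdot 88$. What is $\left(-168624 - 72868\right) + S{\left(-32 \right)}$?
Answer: $-240964$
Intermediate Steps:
$S{\left(z \right)} = 528$
$\left(-168624 - 72868\right) + S{\left(-32 \right)} = \left(-168624 - 72868\right) + 528 = -241492 + 528 = -240964$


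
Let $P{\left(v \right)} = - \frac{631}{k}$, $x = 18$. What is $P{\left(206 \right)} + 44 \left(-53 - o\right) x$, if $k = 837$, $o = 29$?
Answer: $- \frac{54358759}{837} \approx -64945.0$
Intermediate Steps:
$P{\left(v \right)} = - \frac{631}{837}$
$P{\left(206 \right)} + 44 \left(-53 - o\right) x = - \frac{631}{837} + 44 \left(-53 - 29\right) 18 = - \frac{631}{837} + 44 \left(-82\right) 18 = - \frac{631}{837} - 64944 = - \frac{54358759}{837}$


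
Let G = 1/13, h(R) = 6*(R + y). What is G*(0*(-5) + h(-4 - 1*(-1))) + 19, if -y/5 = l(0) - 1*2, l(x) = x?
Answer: 289/13 ≈ 22.231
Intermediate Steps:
y = 10 (y = -5*(0 - 1*2) = -5*(0 - 2) = -5*(-2) = 10)
h(R) = 60 + 6*R (h(R) = 6*(R + 10) = 6*(10 + R) = 60 + 6*R)
G = 1/13 ≈ 0.076923
G*(0*(-5) + h(-4 - 1*(-1))) + 19 = (0*(-5) + (60 + 6*(-4 - 1*(-1))))/13 + 19 = (0 + (60 + 6*(-4 + 1)))/13 + 19 = (0 + (60 + 6*(-3)))/13 + 19 = (0 + (60 - 18))/13 + 19 = (0 + 42)/13 + 19 = (1/13)*42 + 19 = 42/13 + 19 = 289/13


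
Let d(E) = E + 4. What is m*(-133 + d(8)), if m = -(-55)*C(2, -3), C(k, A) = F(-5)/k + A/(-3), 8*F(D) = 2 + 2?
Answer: -33275/4 ≈ -8318.8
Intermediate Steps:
d(E) = 4 + E
F(D) = ½ (F(D) = (2 + 2)/8 = (⅛)*4 = ½)
C(k, A) = 1/(2*k) - A/3 (C(k, A) = 1/(2*k) + A/(-3) = 1/(2*k) + A*(-⅓) = 1/(2*k) - A/3)
m = 275/4 (m = -(-55)*((½)/2 - ⅓*(-3)) = -(-55)*((½)*(½) + 1) = -(-55)*(¼ + 1) = -(-55)*5/4 = -11*(-25/4) = 275/4 ≈ 68.750)
m*(-133 + d(8)) = 275*(-133 + (4 + 8))/4 = 275*(-133 + 12)/4 = (275/4)*(-121) = -33275/4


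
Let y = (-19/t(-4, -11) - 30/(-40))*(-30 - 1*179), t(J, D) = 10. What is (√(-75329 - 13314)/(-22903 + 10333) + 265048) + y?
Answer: 5305767/20 - I*√88643/12570 ≈ 2.6529e+5 - 0.023686*I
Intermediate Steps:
y = 4807/20 (y = (-19/10 - 30/(-40))*(-30 - 1*179) = (-19*⅒ - 30*(-1/40))*(-30 - 179) = (-19/10 + ¾)*(-209) = -23/20*(-209) = 4807/20 ≈ 240.35)
(√(-75329 - 13314)/(-22903 + 10333) + 265048) + y = (√(-75329 - 13314)/(-22903 + 10333) + 265048) + 4807/20 = (√(-88643)/(-12570) + 265048) + 4807/20 = ((I*√88643)*(-1/12570) + 265048) + 4807/20 = (-I*√88643/12570 + 265048) + 4807/20 = (265048 - I*√88643/12570) + 4807/20 = 5305767/20 - I*√88643/12570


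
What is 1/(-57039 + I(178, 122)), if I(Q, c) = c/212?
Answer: -106/6046073 ≈ -1.7532e-5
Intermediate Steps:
I(Q, c) = c/212 (I(Q, c) = c*(1/212) = c/212)
1/(-57039 + I(178, 122)) = 1/(-57039 + (1/212)*122) = 1/(-57039 + 61/106) = 1/(-6046073/106) = -106/6046073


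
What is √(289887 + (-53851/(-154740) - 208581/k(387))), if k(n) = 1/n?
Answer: I*√481469126855998065/77370 ≈ 8968.3*I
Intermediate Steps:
√(289887 + (-53851/(-154740) - 208581/k(387))) = √(289887 + (-53851/(-154740) - 208581/(1/387))) = √(289887 + (-53851*(-1/154740) - 208581/1/387)) = √(289887 + (53851/154740 - 208581*387)) = √(289887 + (53851/154740 - 80720847)) = √(289887 - 12490743810929/154740) = √(-12445886696549/154740) = I*√481469126855998065/77370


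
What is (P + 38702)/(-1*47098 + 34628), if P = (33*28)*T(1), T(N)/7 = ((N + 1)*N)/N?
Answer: -25819/6235 ≈ -4.1410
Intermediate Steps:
T(N) = 7 + 7*N (T(N) = 7*(((N + 1)*N)/N) = 7*(((1 + N)*N)/N) = 7*((N*(1 + N))/N) = 7*(1 + N) = 7 + 7*N)
P = 12936 (P = (33*28)*(7 + 7*1) = 924*(7 + 7) = 924*14 = 12936)
(P + 38702)/(-1*47098 + 34628) = (12936 + 38702)/(-1*47098 + 34628) = 51638/(-47098 + 34628) = 51638/(-12470) = 51638*(-1/12470) = -25819/6235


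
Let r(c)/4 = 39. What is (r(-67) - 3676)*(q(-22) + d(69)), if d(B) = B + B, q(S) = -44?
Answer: -330880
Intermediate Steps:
r(c) = 156 (r(c) = 4*39 = 156)
d(B) = 2*B
(r(-67) - 3676)*(q(-22) + d(69)) = (156 - 3676)*(-44 + 2*69) = -3520*(-44 + 138) = -3520*94 = -330880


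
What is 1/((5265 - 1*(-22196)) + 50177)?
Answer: 1/77638 ≈ 1.2880e-5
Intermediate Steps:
1/((5265 - 1*(-22196)) + 50177) = 1/((5265 + 22196) + 50177) = 1/(27461 + 50177) = 1/77638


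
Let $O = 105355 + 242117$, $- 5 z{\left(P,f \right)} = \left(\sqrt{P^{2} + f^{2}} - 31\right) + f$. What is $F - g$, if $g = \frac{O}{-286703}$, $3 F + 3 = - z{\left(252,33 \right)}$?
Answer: $\frac{1484941}{4300545} + \frac{\sqrt{7177}}{5} \approx 17.289$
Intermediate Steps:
$z{\left(P,f \right)} = \frac{31}{5} - \frac{f}{5} - \frac{\sqrt{P^{2} + f^{2}}}{5}$ ($z{\left(P,f \right)} = - \frac{\left(\sqrt{P^{2} + f^{2}} - 31\right) + f}{5} = - \frac{\left(-31 + \sqrt{P^{2} + f^{2}}\right) + f}{5} = - \frac{-31 + f + \sqrt{P^{2} + f^{2}}}{5} = \frac{31}{5} - \frac{f}{5} - \frac{\sqrt{P^{2} + f^{2}}}{5}$)
$O = 347472$
$F = - \frac{13}{15} + \frac{\sqrt{7177}}{5}$ ($F = -1 + \frac{\left(-1\right) \left(\frac{31}{5} - \frac{33}{5} - \frac{\sqrt{252^{2} + 33^{2}}}{5}\right)}{3} = -1 + \frac{\left(-1\right) \left(\frac{31}{5} - \frac{33}{5} - \frac{\sqrt{63504 + 1089}}{5}\right)}{3} = -1 + \frac{\left(-1\right) \left(\frac{31}{5} - \frac{33}{5} - \frac{\sqrt{64593}}{5}\right)}{3} = -1 + \frac{\left(-1\right) \left(\frac{31}{5} - \frac{33}{5} - \frac{3 \sqrt{7177}}{5}\right)}{3} = -1 + \frac{\left(-1\right) \left(- \frac{2}{5} - \frac{3 \sqrt{7177}}{5}\right)}{3} = -1 + \frac{\frac{2}{5} + \frac{3 \sqrt{7177}}{5}}{3} = -1 + \left(\frac{2}{15} + \frac{\sqrt{7177}}{5}\right) = - \frac{13}{15} + \frac{\sqrt{7177}}{5} \approx 16.077$)
$g = - \frac{347472}{286703}$ ($g = \frac{347472}{-286703} = 347472 \left(- \frac{1}{286703}\right) = - \frac{347472}{286703} \approx -1.212$)
$F - g = \left(- \frac{13}{15} + \frac{\sqrt{7177}}{5}\right) - - \frac{347472}{286703} = \left(- \frac{13}{15} + \frac{\sqrt{7177}}{5}\right) + \frac{347472}{286703} = \frac{1484941}{4300545} + \frac{\sqrt{7177}}{5}$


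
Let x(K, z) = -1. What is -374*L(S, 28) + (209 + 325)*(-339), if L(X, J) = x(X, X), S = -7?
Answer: -180652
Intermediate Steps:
L(X, J) = -1
-374*L(S, 28) + (209 + 325)*(-339) = -374*(-1) + (209 + 325)*(-339) = 374 + 534*(-339) = 374 - 181026 = -180652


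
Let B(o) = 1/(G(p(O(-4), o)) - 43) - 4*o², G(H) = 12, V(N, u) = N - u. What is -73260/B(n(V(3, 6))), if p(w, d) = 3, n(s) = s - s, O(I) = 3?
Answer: 2271060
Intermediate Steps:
n(s) = 0
B(o) = -1/31 - 4*o² (B(o) = 1/(12 - 43) - 4*o² = 1/(-31) - 4*o² = -1/31 - 4*o²)
-73260/B(n(V(3, 6))) = -73260/(-1/31 - 4*0²) = -73260/(-1/31 - 4*0) = -73260/(-1/31 + 0) = -73260/(-1/31) = -73260*(-31) = 2271060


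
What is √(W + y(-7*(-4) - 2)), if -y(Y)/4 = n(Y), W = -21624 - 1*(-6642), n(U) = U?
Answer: I*√15086 ≈ 122.83*I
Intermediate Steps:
W = -14982 (W = -21624 + 6642 = -14982)
y(Y) = -4*Y
√(W + y(-7*(-4) - 2)) = √(-14982 - 4*(-7*(-4) - 2)) = √(-14982 - 4*(28 - 2)) = √(-14982 - 4*26) = √(-14982 - 104) = √(-15086) = I*√15086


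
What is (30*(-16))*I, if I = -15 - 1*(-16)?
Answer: -480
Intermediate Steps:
I = 1 (I = -15 + 16 = 1)
(30*(-16))*I = (30*(-16))*1 = -480*1 = -480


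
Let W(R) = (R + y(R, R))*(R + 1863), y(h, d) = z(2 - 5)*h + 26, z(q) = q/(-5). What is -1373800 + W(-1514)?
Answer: -11050718/5 ≈ -2.2101e+6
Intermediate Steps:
z(q) = -q/5 (z(q) = q*(-⅕) = -q/5)
y(h, d) = 26 + 3*h/5 (y(h, d) = (-(2 - 5)/5)*h + 26 = (-⅕*(-3))*h + 26 = 3*h/5 + 26 = 26 + 3*h/5)
W(R) = (26 + 8*R/5)*(1863 + R) (W(R) = (R + (26 + 3*R/5))*(R + 1863) = (26 + 8*R/5)*(1863 + R))
-1373800 + W(-1514) = -1373800 + (48438 + (8/5)*(-1514)² + (15034/5)*(-1514)) = -1373800 + (48438 + (8/5)*2292196 - 22761476/5) = -1373800 + (48438 + 18337568/5 - 22761476/5) = -1373800 - 4181718/5 = -11050718/5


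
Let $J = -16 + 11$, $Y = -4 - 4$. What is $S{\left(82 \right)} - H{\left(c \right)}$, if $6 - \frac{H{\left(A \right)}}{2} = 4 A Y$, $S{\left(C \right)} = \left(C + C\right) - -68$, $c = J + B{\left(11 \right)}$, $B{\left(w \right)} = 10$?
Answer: $-100$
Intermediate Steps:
$Y = -8$
$J = -5$
$c = 5$ ($c = -5 + 10 = 5$)
$S{\left(C \right)} = 68 + 2 C$ ($S{\left(C \right)} = 2 C + 68 = 68 + 2 C$)
$H{\left(A \right)} = 12 + 64 A$ ($H{\left(A \right)} = 12 - 2 \cdot 4 A \left(-8\right) = 12 - 2 \left(- 32 A\right) = 12 + 64 A$)
$S{\left(82 \right)} - H{\left(c \right)} = \left(68 + 2 \cdot 82\right) - \left(12 + 64 \cdot 5\right) = \left(68 + 164\right) - \left(12 + 320\right) = 232 - 332 = -100$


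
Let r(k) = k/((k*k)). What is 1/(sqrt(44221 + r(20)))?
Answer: 2*sqrt(491345)/294807 ≈ 0.0047554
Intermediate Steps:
r(k) = 1/k (r(k) = k/(k**2) = k/k**2 = 1/k)
1/(sqrt(44221 + r(20))) = 1/(sqrt(44221 + 1/20)) = 1/(sqrt(884421/20)) = 1/(3*sqrt(491345)/10) = 2*sqrt(491345)/294807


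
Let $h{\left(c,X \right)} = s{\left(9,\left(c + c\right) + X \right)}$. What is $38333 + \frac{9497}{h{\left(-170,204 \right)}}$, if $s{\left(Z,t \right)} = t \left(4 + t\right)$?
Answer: $\frac{688163513}{17952} \approx 38334.0$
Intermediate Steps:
$h{\left(c,X \right)} = \left(X + 2 c\right) \left(4 + X + 2 c\right)$ ($h{\left(c,X \right)} = \left(\left(c + c\right) + X\right) \left(4 + \left(\left(c + c\right) + X\right)\right) = \left(2 c + X\right) \left(4 + \left(2 c + X\right)\right) = \left(X + 2 c\right) \left(4 + \left(X + 2 c\right)\right) = \left(X + 2 c\right) \left(4 + X + 2 c\right)$)
$38333 + \frac{9497}{h{\left(-170,204 \right)}} = 38333 + \frac{9497}{\left(204 + 2 \left(-170\right)\right) \left(4 + 204 + 2 \left(-170\right)\right)} = 38333 + \frac{9497}{\left(204 - 340\right) \left(4 + 204 - 340\right)} = 38333 + \frac{9497}{\left(-136\right) \left(-132\right)} = 38333 + \frac{9497}{17952} = \frac{688163513}{17952}$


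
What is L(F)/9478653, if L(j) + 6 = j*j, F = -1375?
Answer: 1890619/9478653 ≈ 0.19946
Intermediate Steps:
L(j) = -6 + j² (L(j) = -6 + j*j = -6 + j²)
L(F)/9478653 = (-6 + (-1375)²)/9478653 = (-6 + 1890625)*(1/9478653) = 1890619*(1/9478653) = 1890619/9478653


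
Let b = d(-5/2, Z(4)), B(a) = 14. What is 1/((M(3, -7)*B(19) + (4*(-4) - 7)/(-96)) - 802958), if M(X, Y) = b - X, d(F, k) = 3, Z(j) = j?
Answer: -96/77083945 ≈ -1.2454e-6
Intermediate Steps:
b = 3
M(X, Y) = 3 - X
1/((M(3, -7)*B(19) + (4*(-4) - 7)/(-96)) - 802958) = 1/(((3 - 1*3)*14 + (4*(-4) - 7)/(-96)) - 802958) = 1/(((3 - 3)*14 + (-16 - 7)*(-1/96)) - 802958) = 1/((0*14 - 23*(-1/96)) - 802958) = 1/((0 + 23/96) - 802958) = 1/(23/96 - 802958) = 1/(-77083945/96) = -96/77083945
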